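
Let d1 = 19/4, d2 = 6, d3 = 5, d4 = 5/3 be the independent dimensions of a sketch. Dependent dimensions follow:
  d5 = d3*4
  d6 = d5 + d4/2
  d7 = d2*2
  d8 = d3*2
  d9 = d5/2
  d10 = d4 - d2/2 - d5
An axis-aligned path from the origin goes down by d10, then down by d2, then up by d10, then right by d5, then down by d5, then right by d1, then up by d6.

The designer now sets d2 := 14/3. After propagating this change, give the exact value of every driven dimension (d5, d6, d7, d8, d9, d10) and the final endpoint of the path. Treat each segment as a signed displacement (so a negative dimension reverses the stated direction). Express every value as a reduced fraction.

Apply edit: d2 := 14/3
  d5 = d3*4 = 20
  d6 = d5 + d4/2 = 125/6
  d7 = d2*2 = 28/3
  d8 = d3*2 = 10
  d9 = d5/2 = 10
  d10 = d4 - d2/2 - d5 = -62/3
Walk from origin (0, 0):
  seg 1: down by d10 = -62/3 → (0, 62/3)
  seg 2: down by d2 = 14/3 → (0, 16)
  seg 3: up by d10 = -62/3 → (0, -14/3)
  seg 4: right by d5 = 20 → (20, -14/3)
  seg 5: down by d5 = 20 → (20, -74/3)
  seg 6: right by d1 = 19/4 → (99/4, -74/3)
  seg 7: up by d6 = 125/6 → (99/4, -23/6)

d5 = 20
d6 = 125/6
d7 = 28/3
d8 = 10
d9 = 10
d10 = -62/3
endpoint = (99/4, -23/6)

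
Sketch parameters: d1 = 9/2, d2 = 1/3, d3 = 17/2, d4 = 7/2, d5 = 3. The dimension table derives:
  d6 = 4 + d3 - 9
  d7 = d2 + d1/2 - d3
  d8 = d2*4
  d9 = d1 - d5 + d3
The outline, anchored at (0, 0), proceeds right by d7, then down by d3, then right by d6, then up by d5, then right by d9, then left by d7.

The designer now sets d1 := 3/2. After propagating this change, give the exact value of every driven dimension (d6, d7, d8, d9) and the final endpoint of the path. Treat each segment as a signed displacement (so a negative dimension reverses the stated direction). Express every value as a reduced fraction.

d6 = 7/2
d7 = -89/12
d8 = 4/3
d9 = 7
endpoint = (21/2, -11/2)

Apply edit: d1 := 3/2
  d6 = 4 + d3 - 9 = 7/2
  d7 = d2 + d1/2 - d3 = -89/12
  d8 = d2*4 = 4/3
  d9 = d1 - d5 + d3 = 7
Walk from origin (0, 0):
  seg 1: right by d7 = -89/12 → (-89/12, 0)
  seg 2: down by d3 = 17/2 → (-89/12, -17/2)
  seg 3: right by d6 = 7/2 → (-47/12, -17/2)
  seg 4: up by d5 = 3 → (-47/12, -11/2)
  seg 5: right by d9 = 7 → (37/12, -11/2)
  seg 6: left by d7 = -89/12 → (21/2, -11/2)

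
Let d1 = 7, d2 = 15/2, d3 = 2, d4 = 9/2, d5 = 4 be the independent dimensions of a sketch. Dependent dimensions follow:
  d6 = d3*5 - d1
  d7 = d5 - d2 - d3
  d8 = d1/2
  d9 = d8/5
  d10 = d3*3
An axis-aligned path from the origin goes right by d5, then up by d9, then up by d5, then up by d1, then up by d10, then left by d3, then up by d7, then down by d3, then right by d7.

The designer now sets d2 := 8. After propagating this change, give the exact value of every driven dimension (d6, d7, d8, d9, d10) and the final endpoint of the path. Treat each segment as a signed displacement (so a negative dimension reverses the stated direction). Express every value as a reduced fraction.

Apply edit: d2 := 8
  d6 = d3*5 - d1 = 3
  d7 = d5 - d2 - d3 = -6
  d8 = d1/2 = 7/2
  d9 = d8/5 = 7/10
  d10 = d3*3 = 6
Walk from origin (0, 0):
  seg 1: right by d5 = 4 → (4, 0)
  seg 2: up by d9 = 7/10 → (4, 7/10)
  seg 3: up by d5 = 4 → (4, 47/10)
  seg 4: up by d1 = 7 → (4, 117/10)
  seg 5: up by d10 = 6 → (4, 177/10)
  seg 6: left by d3 = 2 → (2, 177/10)
  seg 7: up by d7 = -6 → (2, 117/10)
  seg 8: down by d3 = 2 → (2, 97/10)
  seg 9: right by d7 = -6 → (-4, 97/10)

d6 = 3
d7 = -6
d8 = 7/2
d9 = 7/10
d10 = 6
endpoint = (-4, 97/10)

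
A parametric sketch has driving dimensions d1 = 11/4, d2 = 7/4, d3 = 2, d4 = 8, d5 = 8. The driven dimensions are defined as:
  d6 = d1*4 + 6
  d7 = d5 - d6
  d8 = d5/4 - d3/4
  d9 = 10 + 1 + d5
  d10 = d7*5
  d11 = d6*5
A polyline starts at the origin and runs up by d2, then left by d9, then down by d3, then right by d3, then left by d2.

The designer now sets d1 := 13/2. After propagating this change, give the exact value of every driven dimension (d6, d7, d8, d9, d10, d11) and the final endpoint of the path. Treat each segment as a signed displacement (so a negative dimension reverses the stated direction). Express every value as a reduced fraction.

d6 = 32
d7 = -24
d8 = 3/2
d9 = 19
d10 = -120
d11 = 160
endpoint = (-75/4, -1/4)

Apply edit: d1 := 13/2
  d6 = d1*4 + 6 = 32
  d7 = d5 - d6 = -24
  d8 = d5/4 - d3/4 = 3/2
  d9 = 10 + 1 + d5 = 19
  d10 = d7*5 = -120
  d11 = d6*5 = 160
Walk from origin (0, 0):
  seg 1: up by d2 = 7/4 → (0, 7/4)
  seg 2: left by d9 = 19 → (-19, 7/4)
  seg 3: down by d3 = 2 → (-19, -1/4)
  seg 4: right by d3 = 2 → (-17, -1/4)
  seg 5: left by d2 = 7/4 → (-75/4, -1/4)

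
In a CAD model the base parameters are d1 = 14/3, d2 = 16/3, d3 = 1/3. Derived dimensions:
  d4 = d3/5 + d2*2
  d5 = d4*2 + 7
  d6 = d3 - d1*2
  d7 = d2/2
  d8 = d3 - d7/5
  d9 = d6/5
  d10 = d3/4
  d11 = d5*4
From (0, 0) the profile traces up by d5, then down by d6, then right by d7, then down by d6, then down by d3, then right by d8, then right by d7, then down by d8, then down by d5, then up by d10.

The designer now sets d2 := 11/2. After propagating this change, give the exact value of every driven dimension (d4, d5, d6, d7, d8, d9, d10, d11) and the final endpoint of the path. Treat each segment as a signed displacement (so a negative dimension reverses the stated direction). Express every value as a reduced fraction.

d4 = 166/15
d5 = 437/15
d6 = -9
d7 = 11/4
d8 = -13/60
d9 = -9/5
d10 = 1/12
d11 = 1748/15
endpoint = (317/60, 539/30)

Apply edit: d2 := 11/2
  d4 = d3/5 + d2*2 = 166/15
  d5 = d4*2 + 7 = 437/15
  d6 = d3 - d1*2 = -9
  d7 = d2/2 = 11/4
  d8 = d3 - d7/5 = -13/60
  d9 = d6/5 = -9/5
  d10 = d3/4 = 1/12
  d11 = d5*4 = 1748/15
Walk from origin (0, 0):
  seg 1: up by d5 = 437/15 → (0, 437/15)
  seg 2: down by d6 = -9 → (0, 572/15)
  seg 3: right by d7 = 11/4 → (11/4, 572/15)
  seg 4: down by d6 = -9 → (11/4, 707/15)
  seg 5: down by d3 = 1/3 → (11/4, 234/5)
  seg 6: right by d8 = -13/60 → (38/15, 234/5)
  seg 7: right by d7 = 11/4 → (317/60, 234/5)
  seg 8: down by d8 = -13/60 → (317/60, 2821/60)
  seg 9: down by d5 = 437/15 → (317/60, 1073/60)
  seg 10: up by d10 = 1/12 → (317/60, 539/30)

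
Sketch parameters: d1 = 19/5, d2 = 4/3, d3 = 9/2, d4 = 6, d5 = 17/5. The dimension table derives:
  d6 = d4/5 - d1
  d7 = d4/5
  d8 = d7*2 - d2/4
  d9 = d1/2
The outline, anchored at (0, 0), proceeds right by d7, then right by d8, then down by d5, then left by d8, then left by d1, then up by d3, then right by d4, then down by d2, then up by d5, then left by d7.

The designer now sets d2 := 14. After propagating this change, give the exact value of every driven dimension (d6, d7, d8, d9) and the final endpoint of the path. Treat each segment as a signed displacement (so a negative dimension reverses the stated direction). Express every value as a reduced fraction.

d6 = -13/5
d7 = 6/5
d8 = -11/10
d9 = 19/10
endpoint = (11/5, -19/2)

Apply edit: d2 := 14
  d6 = d4/5 - d1 = -13/5
  d7 = d4/5 = 6/5
  d8 = d7*2 - d2/4 = -11/10
  d9 = d1/2 = 19/10
Walk from origin (0, 0):
  seg 1: right by d7 = 6/5 → (6/5, 0)
  seg 2: right by d8 = -11/10 → (1/10, 0)
  seg 3: down by d5 = 17/5 → (1/10, -17/5)
  seg 4: left by d8 = -11/10 → (6/5, -17/5)
  seg 5: left by d1 = 19/5 → (-13/5, -17/5)
  seg 6: up by d3 = 9/2 → (-13/5, 11/10)
  seg 7: right by d4 = 6 → (17/5, 11/10)
  seg 8: down by d2 = 14 → (17/5, -129/10)
  seg 9: up by d5 = 17/5 → (17/5, -19/2)
  seg 10: left by d7 = 6/5 → (11/5, -19/2)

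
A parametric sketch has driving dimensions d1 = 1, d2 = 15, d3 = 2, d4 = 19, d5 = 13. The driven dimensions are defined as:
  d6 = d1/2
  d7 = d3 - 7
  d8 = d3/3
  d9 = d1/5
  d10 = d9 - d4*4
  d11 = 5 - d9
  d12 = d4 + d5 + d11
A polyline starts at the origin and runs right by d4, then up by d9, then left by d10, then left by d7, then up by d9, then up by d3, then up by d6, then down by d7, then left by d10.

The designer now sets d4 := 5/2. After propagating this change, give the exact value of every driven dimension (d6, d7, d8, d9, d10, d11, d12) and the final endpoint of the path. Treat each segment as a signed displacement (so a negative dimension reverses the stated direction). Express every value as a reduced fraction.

d6 = 1/2
d7 = -5
d8 = 2/3
d9 = 1/5
d10 = -49/5
d11 = 24/5
d12 = 203/10
endpoint = (271/10, 79/10)

Apply edit: d4 := 5/2
  d6 = d1/2 = 1/2
  d7 = d3 - 7 = -5
  d8 = d3/3 = 2/3
  d9 = d1/5 = 1/5
  d10 = d9 - d4*4 = -49/5
  d11 = 5 - d9 = 24/5
  d12 = d4 + d5 + d11 = 203/10
Walk from origin (0, 0):
  seg 1: right by d4 = 5/2 → (5/2, 0)
  seg 2: up by d9 = 1/5 → (5/2, 1/5)
  seg 3: left by d10 = -49/5 → (123/10, 1/5)
  seg 4: left by d7 = -5 → (173/10, 1/5)
  seg 5: up by d9 = 1/5 → (173/10, 2/5)
  seg 6: up by d3 = 2 → (173/10, 12/5)
  seg 7: up by d6 = 1/2 → (173/10, 29/10)
  seg 8: down by d7 = -5 → (173/10, 79/10)
  seg 9: left by d10 = -49/5 → (271/10, 79/10)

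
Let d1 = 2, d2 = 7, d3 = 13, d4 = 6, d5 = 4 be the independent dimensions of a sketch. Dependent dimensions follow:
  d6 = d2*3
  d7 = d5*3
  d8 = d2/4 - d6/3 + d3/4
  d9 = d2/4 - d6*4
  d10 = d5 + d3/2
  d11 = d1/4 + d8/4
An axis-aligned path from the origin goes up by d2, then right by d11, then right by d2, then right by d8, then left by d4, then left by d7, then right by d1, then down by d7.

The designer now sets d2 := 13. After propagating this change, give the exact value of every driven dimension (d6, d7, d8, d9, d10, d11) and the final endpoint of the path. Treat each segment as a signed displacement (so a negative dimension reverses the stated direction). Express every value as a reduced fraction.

Apply edit: d2 := 13
  d6 = d2*3 = 39
  d7 = d5*3 = 12
  d8 = d2/4 - d6/3 + d3/4 = -13/2
  d9 = d2/4 - d6*4 = -611/4
  d10 = d5 + d3/2 = 21/2
  d11 = d1/4 + d8/4 = -9/8
Walk from origin (0, 0):
  seg 1: up by d2 = 13 → (0, 13)
  seg 2: right by d11 = -9/8 → (-9/8, 13)
  seg 3: right by d2 = 13 → (95/8, 13)
  seg 4: right by d8 = -13/2 → (43/8, 13)
  seg 5: left by d4 = 6 → (-5/8, 13)
  seg 6: left by d7 = 12 → (-101/8, 13)
  seg 7: right by d1 = 2 → (-85/8, 13)
  seg 8: down by d7 = 12 → (-85/8, 1)

d6 = 39
d7 = 12
d8 = -13/2
d9 = -611/4
d10 = 21/2
d11 = -9/8
endpoint = (-85/8, 1)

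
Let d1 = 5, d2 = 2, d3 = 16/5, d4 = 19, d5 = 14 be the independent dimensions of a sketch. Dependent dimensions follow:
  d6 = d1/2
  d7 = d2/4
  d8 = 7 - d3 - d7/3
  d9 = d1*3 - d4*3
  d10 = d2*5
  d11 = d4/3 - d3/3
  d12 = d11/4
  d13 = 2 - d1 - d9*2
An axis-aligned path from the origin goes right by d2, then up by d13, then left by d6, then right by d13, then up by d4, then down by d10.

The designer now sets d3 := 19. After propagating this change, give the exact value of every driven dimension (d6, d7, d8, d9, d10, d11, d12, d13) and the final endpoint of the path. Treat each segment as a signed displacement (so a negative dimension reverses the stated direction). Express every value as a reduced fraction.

Apply edit: d3 := 19
  d6 = d1/2 = 5/2
  d7 = d2/4 = 1/2
  d8 = 7 - d3 - d7/3 = -73/6
  d9 = d1*3 - d4*3 = -42
  d10 = d2*5 = 10
  d11 = d4/3 - d3/3 = 0
  d12 = d11/4 = 0
  d13 = 2 - d1 - d9*2 = 81
Walk from origin (0, 0):
  seg 1: right by d2 = 2 → (2, 0)
  seg 2: up by d13 = 81 → (2, 81)
  seg 3: left by d6 = 5/2 → (-1/2, 81)
  seg 4: right by d13 = 81 → (161/2, 81)
  seg 5: up by d4 = 19 → (161/2, 100)
  seg 6: down by d10 = 10 → (161/2, 90)

d6 = 5/2
d7 = 1/2
d8 = -73/6
d9 = -42
d10 = 10
d11 = 0
d12 = 0
d13 = 81
endpoint = (161/2, 90)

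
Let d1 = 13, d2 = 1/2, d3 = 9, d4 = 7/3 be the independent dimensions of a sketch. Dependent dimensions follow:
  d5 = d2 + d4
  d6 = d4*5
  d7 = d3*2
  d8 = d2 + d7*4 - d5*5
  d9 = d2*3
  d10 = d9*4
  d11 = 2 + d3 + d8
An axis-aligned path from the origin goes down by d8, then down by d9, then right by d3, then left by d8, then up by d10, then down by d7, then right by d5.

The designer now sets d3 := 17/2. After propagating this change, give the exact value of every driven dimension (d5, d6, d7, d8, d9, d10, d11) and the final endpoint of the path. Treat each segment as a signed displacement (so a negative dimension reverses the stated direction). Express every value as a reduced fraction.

Apply edit: d3 := 17/2
  d5 = d2 + d4 = 17/6
  d6 = d4*5 = 35/3
  d7 = d3*2 = 17
  d8 = d2 + d7*4 - d5*5 = 163/3
  d9 = d2*3 = 3/2
  d10 = d9*4 = 6
  d11 = 2 + d3 + d8 = 389/6
Walk from origin (0, 0):
  seg 1: down by d8 = 163/3 → (0, -163/3)
  seg 2: down by d9 = 3/2 → (0, -335/6)
  seg 3: right by d3 = 17/2 → (17/2, -335/6)
  seg 4: left by d8 = 163/3 → (-275/6, -335/6)
  seg 5: up by d10 = 6 → (-275/6, -299/6)
  seg 6: down by d7 = 17 → (-275/6, -401/6)
  seg 7: right by d5 = 17/6 → (-43, -401/6)

d5 = 17/6
d6 = 35/3
d7 = 17
d8 = 163/3
d9 = 3/2
d10 = 6
d11 = 389/6
endpoint = (-43, -401/6)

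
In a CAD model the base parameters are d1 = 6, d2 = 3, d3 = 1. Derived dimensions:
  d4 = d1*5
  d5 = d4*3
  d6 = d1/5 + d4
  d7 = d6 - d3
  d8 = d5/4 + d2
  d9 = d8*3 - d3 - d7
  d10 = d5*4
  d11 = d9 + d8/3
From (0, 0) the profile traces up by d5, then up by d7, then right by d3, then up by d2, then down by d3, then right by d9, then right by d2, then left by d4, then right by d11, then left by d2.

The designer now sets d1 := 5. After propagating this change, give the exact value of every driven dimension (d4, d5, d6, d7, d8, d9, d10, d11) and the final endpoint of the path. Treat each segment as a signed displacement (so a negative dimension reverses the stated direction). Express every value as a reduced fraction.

d4 = 25
d5 = 75
d6 = 26
d7 = 25
d8 = 87/4
d9 = 157/4
d10 = 300
d11 = 93/2
endpoint = (247/4, 102)

Apply edit: d1 := 5
  d4 = d1*5 = 25
  d5 = d4*3 = 75
  d6 = d1/5 + d4 = 26
  d7 = d6 - d3 = 25
  d8 = d5/4 + d2 = 87/4
  d9 = d8*3 - d3 - d7 = 157/4
  d10 = d5*4 = 300
  d11 = d9 + d8/3 = 93/2
Walk from origin (0, 0):
  seg 1: up by d5 = 75 → (0, 75)
  seg 2: up by d7 = 25 → (0, 100)
  seg 3: right by d3 = 1 → (1, 100)
  seg 4: up by d2 = 3 → (1, 103)
  seg 5: down by d3 = 1 → (1, 102)
  seg 6: right by d9 = 157/4 → (161/4, 102)
  seg 7: right by d2 = 3 → (173/4, 102)
  seg 8: left by d4 = 25 → (73/4, 102)
  seg 9: right by d11 = 93/2 → (259/4, 102)
  seg 10: left by d2 = 3 → (247/4, 102)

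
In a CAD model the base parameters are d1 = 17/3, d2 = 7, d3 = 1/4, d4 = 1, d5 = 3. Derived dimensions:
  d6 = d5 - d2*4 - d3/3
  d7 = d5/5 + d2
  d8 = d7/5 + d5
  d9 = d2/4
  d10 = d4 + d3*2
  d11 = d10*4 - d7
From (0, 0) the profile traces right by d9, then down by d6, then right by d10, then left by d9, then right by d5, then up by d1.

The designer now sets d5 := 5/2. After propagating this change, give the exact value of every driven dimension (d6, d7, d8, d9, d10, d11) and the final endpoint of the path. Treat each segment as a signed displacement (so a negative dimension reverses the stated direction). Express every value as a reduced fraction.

d6 = -307/12
d7 = 15/2
d8 = 4
d9 = 7/4
d10 = 3/2
d11 = -3/2
endpoint = (4, 125/4)

Apply edit: d5 := 5/2
  d6 = d5 - d2*4 - d3/3 = -307/12
  d7 = d5/5 + d2 = 15/2
  d8 = d7/5 + d5 = 4
  d9 = d2/4 = 7/4
  d10 = d4 + d3*2 = 3/2
  d11 = d10*4 - d7 = -3/2
Walk from origin (0, 0):
  seg 1: right by d9 = 7/4 → (7/4, 0)
  seg 2: down by d6 = -307/12 → (7/4, 307/12)
  seg 3: right by d10 = 3/2 → (13/4, 307/12)
  seg 4: left by d9 = 7/4 → (3/2, 307/12)
  seg 5: right by d5 = 5/2 → (4, 307/12)
  seg 6: up by d1 = 17/3 → (4, 125/4)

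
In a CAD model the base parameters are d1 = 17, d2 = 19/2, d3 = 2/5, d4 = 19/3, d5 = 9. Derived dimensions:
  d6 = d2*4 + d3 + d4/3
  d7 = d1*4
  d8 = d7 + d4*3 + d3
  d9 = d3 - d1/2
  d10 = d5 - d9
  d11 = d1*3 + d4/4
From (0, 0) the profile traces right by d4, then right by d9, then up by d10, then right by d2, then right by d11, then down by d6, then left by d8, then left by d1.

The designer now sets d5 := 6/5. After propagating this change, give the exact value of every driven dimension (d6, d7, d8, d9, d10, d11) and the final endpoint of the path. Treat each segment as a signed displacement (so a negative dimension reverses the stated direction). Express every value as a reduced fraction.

Apply edit: d5 := 6/5
  d6 = d2*4 + d3 + d4/3 = 1823/45
  d7 = d1*4 = 68
  d8 = d7 + d4*3 + d3 = 437/5
  d9 = d3 - d1/2 = -81/10
  d10 = d5 - d9 = 93/10
  d11 = d1*3 + d4/4 = 631/12
Walk from origin (0, 0):
  seg 1: right by d4 = 19/3 → (19/3, 0)
  seg 2: right by d9 = -81/10 → (-53/30, 0)
  seg 3: up by d10 = 93/10 → (-53/30, 93/10)
  seg 4: right by d2 = 19/2 → (116/15, 93/10)
  seg 5: right by d11 = 631/12 → (3619/60, 93/10)
  seg 6: down by d6 = 1823/45 → (3619/60, -2809/90)
  seg 7: left by d8 = 437/5 → (-325/12, -2809/90)
  seg 8: left by d1 = 17 → (-529/12, -2809/90)

d6 = 1823/45
d7 = 68
d8 = 437/5
d9 = -81/10
d10 = 93/10
d11 = 631/12
endpoint = (-529/12, -2809/90)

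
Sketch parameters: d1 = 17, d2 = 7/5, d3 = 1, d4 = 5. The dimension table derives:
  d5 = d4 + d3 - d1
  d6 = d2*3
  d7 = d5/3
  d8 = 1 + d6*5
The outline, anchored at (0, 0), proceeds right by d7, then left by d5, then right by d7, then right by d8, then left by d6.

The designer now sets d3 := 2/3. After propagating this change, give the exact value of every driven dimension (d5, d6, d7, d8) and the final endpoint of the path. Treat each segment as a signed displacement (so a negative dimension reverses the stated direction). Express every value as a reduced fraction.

d5 = -34/3
d6 = 21/5
d7 = -34/9
d8 = 22
endpoint = (971/45, 0)

Apply edit: d3 := 2/3
  d5 = d4 + d3 - d1 = -34/3
  d6 = d2*3 = 21/5
  d7 = d5/3 = -34/9
  d8 = 1 + d6*5 = 22
Walk from origin (0, 0):
  seg 1: right by d7 = -34/9 → (-34/9, 0)
  seg 2: left by d5 = -34/3 → (68/9, 0)
  seg 3: right by d7 = -34/9 → (34/9, 0)
  seg 4: right by d8 = 22 → (232/9, 0)
  seg 5: left by d6 = 21/5 → (971/45, 0)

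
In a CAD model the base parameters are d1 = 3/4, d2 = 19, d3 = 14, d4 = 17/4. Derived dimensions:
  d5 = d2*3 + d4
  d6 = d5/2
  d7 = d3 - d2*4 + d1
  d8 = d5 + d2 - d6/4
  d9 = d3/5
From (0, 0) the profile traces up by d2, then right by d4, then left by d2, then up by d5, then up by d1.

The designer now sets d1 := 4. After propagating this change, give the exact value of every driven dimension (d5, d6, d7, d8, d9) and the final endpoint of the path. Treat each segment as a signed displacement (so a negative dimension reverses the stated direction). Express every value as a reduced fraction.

Apply edit: d1 := 4
  d5 = d2*3 + d4 = 245/4
  d6 = d5/2 = 245/8
  d7 = d3 - d2*4 + d1 = -58
  d8 = d5 + d2 - d6/4 = 2323/32
  d9 = d3/5 = 14/5
Walk from origin (0, 0):
  seg 1: up by d2 = 19 → (0, 19)
  seg 2: right by d4 = 17/4 → (17/4, 19)
  seg 3: left by d2 = 19 → (-59/4, 19)
  seg 4: up by d5 = 245/4 → (-59/4, 321/4)
  seg 5: up by d1 = 4 → (-59/4, 337/4)

d5 = 245/4
d6 = 245/8
d7 = -58
d8 = 2323/32
d9 = 14/5
endpoint = (-59/4, 337/4)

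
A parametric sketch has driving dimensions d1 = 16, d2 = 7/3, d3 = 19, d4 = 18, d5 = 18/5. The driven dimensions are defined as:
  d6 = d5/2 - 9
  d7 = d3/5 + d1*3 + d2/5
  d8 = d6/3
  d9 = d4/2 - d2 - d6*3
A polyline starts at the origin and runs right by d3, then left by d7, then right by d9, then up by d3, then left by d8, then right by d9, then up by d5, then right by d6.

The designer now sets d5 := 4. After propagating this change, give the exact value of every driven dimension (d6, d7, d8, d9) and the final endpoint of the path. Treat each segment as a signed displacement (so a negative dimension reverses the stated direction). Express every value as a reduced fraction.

d6 = -7
d7 = 784/15
d8 = -7/3
d9 = 83/3
endpoint = (87/5, 23)

Apply edit: d5 := 4
  d6 = d5/2 - 9 = -7
  d7 = d3/5 + d1*3 + d2/5 = 784/15
  d8 = d6/3 = -7/3
  d9 = d4/2 - d2 - d6*3 = 83/3
Walk from origin (0, 0):
  seg 1: right by d3 = 19 → (19, 0)
  seg 2: left by d7 = 784/15 → (-499/15, 0)
  seg 3: right by d9 = 83/3 → (-28/5, 0)
  seg 4: up by d3 = 19 → (-28/5, 19)
  seg 5: left by d8 = -7/3 → (-49/15, 19)
  seg 6: right by d9 = 83/3 → (122/5, 19)
  seg 7: up by d5 = 4 → (122/5, 23)
  seg 8: right by d6 = -7 → (87/5, 23)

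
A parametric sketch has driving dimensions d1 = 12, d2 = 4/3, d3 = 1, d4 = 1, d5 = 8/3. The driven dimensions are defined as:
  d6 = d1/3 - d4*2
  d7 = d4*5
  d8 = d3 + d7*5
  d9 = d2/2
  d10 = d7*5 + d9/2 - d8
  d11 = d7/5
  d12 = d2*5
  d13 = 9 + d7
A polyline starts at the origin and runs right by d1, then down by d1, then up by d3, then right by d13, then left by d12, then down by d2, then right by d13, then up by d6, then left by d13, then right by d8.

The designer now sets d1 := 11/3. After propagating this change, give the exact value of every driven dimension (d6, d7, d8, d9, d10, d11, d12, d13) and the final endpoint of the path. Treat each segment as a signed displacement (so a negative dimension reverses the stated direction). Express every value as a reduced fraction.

d6 = -7/9
d7 = 5
d8 = 26
d9 = 2/3
d10 = -2/3
d11 = 1
d12 = 20/3
d13 = 14
endpoint = (37, -43/9)

Apply edit: d1 := 11/3
  d6 = d1/3 - d4*2 = -7/9
  d7 = d4*5 = 5
  d8 = d3 + d7*5 = 26
  d9 = d2/2 = 2/3
  d10 = d7*5 + d9/2 - d8 = -2/3
  d11 = d7/5 = 1
  d12 = d2*5 = 20/3
  d13 = 9 + d7 = 14
Walk from origin (0, 0):
  seg 1: right by d1 = 11/3 → (11/3, 0)
  seg 2: down by d1 = 11/3 → (11/3, -11/3)
  seg 3: up by d3 = 1 → (11/3, -8/3)
  seg 4: right by d13 = 14 → (53/3, -8/3)
  seg 5: left by d12 = 20/3 → (11, -8/3)
  seg 6: down by d2 = 4/3 → (11, -4)
  seg 7: right by d13 = 14 → (25, -4)
  seg 8: up by d6 = -7/9 → (25, -43/9)
  seg 9: left by d13 = 14 → (11, -43/9)
  seg 10: right by d8 = 26 → (37, -43/9)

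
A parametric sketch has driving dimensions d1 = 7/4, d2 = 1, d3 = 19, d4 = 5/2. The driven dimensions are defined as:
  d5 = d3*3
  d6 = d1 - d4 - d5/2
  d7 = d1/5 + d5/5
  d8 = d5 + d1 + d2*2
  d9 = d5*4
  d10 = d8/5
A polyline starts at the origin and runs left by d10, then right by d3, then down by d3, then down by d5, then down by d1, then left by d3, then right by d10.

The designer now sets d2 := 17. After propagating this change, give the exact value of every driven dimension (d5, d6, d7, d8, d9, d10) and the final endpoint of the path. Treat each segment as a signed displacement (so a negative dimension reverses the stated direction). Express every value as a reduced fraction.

Apply edit: d2 := 17
  d5 = d3*3 = 57
  d6 = d1 - d4 - d5/2 = -117/4
  d7 = d1/5 + d5/5 = 47/4
  d8 = d5 + d1 + d2*2 = 371/4
  d9 = d5*4 = 228
  d10 = d8/5 = 371/20
Walk from origin (0, 0):
  seg 1: left by d10 = 371/20 → (-371/20, 0)
  seg 2: right by d3 = 19 → (9/20, 0)
  seg 3: down by d3 = 19 → (9/20, -19)
  seg 4: down by d5 = 57 → (9/20, -76)
  seg 5: down by d1 = 7/4 → (9/20, -311/4)
  seg 6: left by d3 = 19 → (-371/20, -311/4)
  seg 7: right by d10 = 371/20 → (0, -311/4)

d5 = 57
d6 = -117/4
d7 = 47/4
d8 = 371/4
d9 = 228
d10 = 371/20
endpoint = (0, -311/4)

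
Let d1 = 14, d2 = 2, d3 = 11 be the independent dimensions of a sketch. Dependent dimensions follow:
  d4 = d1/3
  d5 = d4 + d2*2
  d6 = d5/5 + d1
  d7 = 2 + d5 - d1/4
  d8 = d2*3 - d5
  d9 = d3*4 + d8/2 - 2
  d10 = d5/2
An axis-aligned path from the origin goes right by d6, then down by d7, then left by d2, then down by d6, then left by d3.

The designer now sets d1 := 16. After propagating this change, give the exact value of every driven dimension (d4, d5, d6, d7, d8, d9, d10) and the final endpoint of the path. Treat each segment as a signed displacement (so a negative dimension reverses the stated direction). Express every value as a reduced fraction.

d4 = 16/3
d5 = 28/3
d6 = 268/15
d7 = 22/3
d8 = -10/3
d9 = 121/3
d10 = 14/3
endpoint = (73/15, -126/5)

Apply edit: d1 := 16
  d4 = d1/3 = 16/3
  d5 = d4 + d2*2 = 28/3
  d6 = d5/5 + d1 = 268/15
  d7 = 2 + d5 - d1/4 = 22/3
  d8 = d2*3 - d5 = -10/3
  d9 = d3*4 + d8/2 - 2 = 121/3
  d10 = d5/2 = 14/3
Walk from origin (0, 0):
  seg 1: right by d6 = 268/15 → (268/15, 0)
  seg 2: down by d7 = 22/3 → (268/15, -22/3)
  seg 3: left by d2 = 2 → (238/15, -22/3)
  seg 4: down by d6 = 268/15 → (238/15, -126/5)
  seg 5: left by d3 = 11 → (73/15, -126/5)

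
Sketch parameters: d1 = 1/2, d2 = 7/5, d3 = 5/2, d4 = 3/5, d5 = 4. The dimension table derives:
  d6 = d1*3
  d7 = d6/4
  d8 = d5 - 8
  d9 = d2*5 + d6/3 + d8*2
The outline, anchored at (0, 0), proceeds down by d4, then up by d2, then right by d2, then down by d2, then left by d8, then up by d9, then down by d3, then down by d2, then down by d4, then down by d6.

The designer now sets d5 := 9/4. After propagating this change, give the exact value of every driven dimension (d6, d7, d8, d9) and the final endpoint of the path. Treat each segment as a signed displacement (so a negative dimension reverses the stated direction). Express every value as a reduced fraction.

d6 = 3/2
d7 = 3/8
d8 = -23/4
d9 = -4
endpoint = (143/20, -53/5)

Apply edit: d5 := 9/4
  d6 = d1*3 = 3/2
  d7 = d6/4 = 3/8
  d8 = d5 - 8 = -23/4
  d9 = d2*5 + d6/3 + d8*2 = -4
Walk from origin (0, 0):
  seg 1: down by d4 = 3/5 → (0, -3/5)
  seg 2: up by d2 = 7/5 → (0, 4/5)
  seg 3: right by d2 = 7/5 → (7/5, 4/5)
  seg 4: down by d2 = 7/5 → (7/5, -3/5)
  seg 5: left by d8 = -23/4 → (143/20, -3/5)
  seg 6: up by d9 = -4 → (143/20, -23/5)
  seg 7: down by d3 = 5/2 → (143/20, -71/10)
  seg 8: down by d2 = 7/5 → (143/20, -17/2)
  seg 9: down by d4 = 3/5 → (143/20, -91/10)
  seg 10: down by d6 = 3/2 → (143/20, -53/5)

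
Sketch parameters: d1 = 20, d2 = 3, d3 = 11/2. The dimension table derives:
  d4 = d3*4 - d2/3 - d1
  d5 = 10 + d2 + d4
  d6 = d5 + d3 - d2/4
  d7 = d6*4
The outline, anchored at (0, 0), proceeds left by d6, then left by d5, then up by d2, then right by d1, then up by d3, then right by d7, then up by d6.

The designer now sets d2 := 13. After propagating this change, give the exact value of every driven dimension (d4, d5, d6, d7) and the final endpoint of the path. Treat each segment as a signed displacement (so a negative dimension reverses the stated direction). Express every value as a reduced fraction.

d4 = -7/3
d5 = 62/3
d6 = 275/12
d7 = 275/3
endpoint = (817/12, 497/12)

Apply edit: d2 := 13
  d4 = d3*4 - d2/3 - d1 = -7/3
  d5 = 10 + d2 + d4 = 62/3
  d6 = d5 + d3 - d2/4 = 275/12
  d7 = d6*4 = 275/3
Walk from origin (0, 0):
  seg 1: left by d6 = 275/12 → (-275/12, 0)
  seg 2: left by d5 = 62/3 → (-523/12, 0)
  seg 3: up by d2 = 13 → (-523/12, 13)
  seg 4: right by d1 = 20 → (-283/12, 13)
  seg 5: up by d3 = 11/2 → (-283/12, 37/2)
  seg 6: right by d7 = 275/3 → (817/12, 37/2)
  seg 7: up by d6 = 275/12 → (817/12, 497/12)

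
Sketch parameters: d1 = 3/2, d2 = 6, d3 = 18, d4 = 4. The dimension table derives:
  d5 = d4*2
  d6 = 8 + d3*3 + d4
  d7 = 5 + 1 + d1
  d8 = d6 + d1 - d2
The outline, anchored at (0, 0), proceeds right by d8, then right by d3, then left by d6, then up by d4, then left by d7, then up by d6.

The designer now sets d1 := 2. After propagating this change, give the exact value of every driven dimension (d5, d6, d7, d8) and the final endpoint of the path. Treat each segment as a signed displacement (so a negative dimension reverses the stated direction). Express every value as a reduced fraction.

d5 = 8
d6 = 66
d7 = 8
d8 = 62
endpoint = (6, 70)

Apply edit: d1 := 2
  d5 = d4*2 = 8
  d6 = 8 + d3*3 + d4 = 66
  d7 = 5 + 1 + d1 = 8
  d8 = d6 + d1 - d2 = 62
Walk from origin (0, 0):
  seg 1: right by d8 = 62 → (62, 0)
  seg 2: right by d3 = 18 → (80, 0)
  seg 3: left by d6 = 66 → (14, 0)
  seg 4: up by d4 = 4 → (14, 4)
  seg 5: left by d7 = 8 → (6, 4)
  seg 6: up by d6 = 66 → (6, 70)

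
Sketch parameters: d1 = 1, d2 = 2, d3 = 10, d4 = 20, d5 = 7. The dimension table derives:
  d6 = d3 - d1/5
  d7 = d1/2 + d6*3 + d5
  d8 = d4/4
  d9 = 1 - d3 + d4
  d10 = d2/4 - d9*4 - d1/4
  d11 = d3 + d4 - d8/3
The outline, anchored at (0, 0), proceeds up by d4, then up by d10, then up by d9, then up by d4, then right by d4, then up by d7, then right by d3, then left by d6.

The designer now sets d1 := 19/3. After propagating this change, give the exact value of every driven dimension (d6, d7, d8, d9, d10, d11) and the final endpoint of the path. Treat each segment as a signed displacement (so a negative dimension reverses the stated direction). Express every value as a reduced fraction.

d6 = 131/15
d7 = 1091/30
d8 = 5
d9 = 11
d10 = -541/12
d11 = 85/3
endpoint = (319/15, 2537/60)

Apply edit: d1 := 19/3
  d6 = d3 - d1/5 = 131/15
  d7 = d1/2 + d6*3 + d5 = 1091/30
  d8 = d4/4 = 5
  d9 = 1 - d3 + d4 = 11
  d10 = d2/4 - d9*4 - d1/4 = -541/12
  d11 = d3 + d4 - d8/3 = 85/3
Walk from origin (0, 0):
  seg 1: up by d4 = 20 → (0, 20)
  seg 2: up by d10 = -541/12 → (0, -301/12)
  seg 3: up by d9 = 11 → (0, -169/12)
  seg 4: up by d4 = 20 → (0, 71/12)
  seg 5: right by d4 = 20 → (20, 71/12)
  seg 6: up by d7 = 1091/30 → (20, 2537/60)
  seg 7: right by d3 = 10 → (30, 2537/60)
  seg 8: left by d6 = 131/15 → (319/15, 2537/60)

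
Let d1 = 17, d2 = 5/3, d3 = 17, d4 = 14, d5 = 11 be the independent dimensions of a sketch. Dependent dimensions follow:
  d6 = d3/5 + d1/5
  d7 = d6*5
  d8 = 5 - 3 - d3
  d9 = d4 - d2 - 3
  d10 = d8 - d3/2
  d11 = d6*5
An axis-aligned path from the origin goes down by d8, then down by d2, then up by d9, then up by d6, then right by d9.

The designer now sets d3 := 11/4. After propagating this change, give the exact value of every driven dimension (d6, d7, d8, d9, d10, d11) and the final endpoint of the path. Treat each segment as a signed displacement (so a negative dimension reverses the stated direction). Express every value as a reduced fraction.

Apply edit: d3 := 11/4
  d6 = d3/5 + d1/5 = 79/20
  d7 = d6*5 = 79/4
  d8 = 5 - 3 - d3 = -3/4
  d9 = d4 - d2 - 3 = 28/3
  d10 = d8 - d3/2 = -17/8
  d11 = d6*5 = 79/4
Walk from origin (0, 0):
  seg 1: down by d8 = -3/4 → (0, 3/4)
  seg 2: down by d2 = 5/3 → (0, -11/12)
  seg 3: up by d9 = 28/3 → (0, 101/12)
  seg 4: up by d6 = 79/20 → (0, 371/30)
  seg 5: right by d9 = 28/3 → (28/3, 371/30)

d6 = 79/20
d7 = 79/4
d8 = -3/4
d9 = 28/3
d10 = -17/8
d11 = 79/4
endpoint = (28/3, 371/30)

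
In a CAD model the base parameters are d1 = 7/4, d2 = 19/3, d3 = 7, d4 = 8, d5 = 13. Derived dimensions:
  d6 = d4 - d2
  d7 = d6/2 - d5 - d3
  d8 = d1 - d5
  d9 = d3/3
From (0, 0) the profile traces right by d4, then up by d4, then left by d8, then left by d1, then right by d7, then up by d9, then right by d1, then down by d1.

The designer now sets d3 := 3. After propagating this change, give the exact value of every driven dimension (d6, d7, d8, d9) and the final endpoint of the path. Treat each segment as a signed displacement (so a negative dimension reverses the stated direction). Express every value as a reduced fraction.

d6 = 5/3
d7 = -91/6
d8 = -45/4
d9 = 1
endpoint = (49/12, 29/4)

Apply edit: d3 := 3
  d6 = d4 - d2 = 5/3
  d7 = d6/2 - d5 - d3 = -91/6
  d8 = d1 - d5 = -45/4
  d9 = d3/3 = 1
Walk from origin (0, 0):
  seg 1: right by d4 = 8 → (8, 0)
  seg 2: up by d4 = 8 → (8, 8)
  seg 3: left by d8 = -45/4 → (77/4, 8)
  seg 4: left by d1 = 7/4 → (35/2, 8)
  seg 5: right by d7 = -91/6 → (7/3, 8)
  seg 6: up by d9 = 1 → (7/3, 9)
  seg 7: right by d1 = 7/4 → (49/12, 9)
  seg 8: down by d1 = 7/4 → (49/12, 29/4)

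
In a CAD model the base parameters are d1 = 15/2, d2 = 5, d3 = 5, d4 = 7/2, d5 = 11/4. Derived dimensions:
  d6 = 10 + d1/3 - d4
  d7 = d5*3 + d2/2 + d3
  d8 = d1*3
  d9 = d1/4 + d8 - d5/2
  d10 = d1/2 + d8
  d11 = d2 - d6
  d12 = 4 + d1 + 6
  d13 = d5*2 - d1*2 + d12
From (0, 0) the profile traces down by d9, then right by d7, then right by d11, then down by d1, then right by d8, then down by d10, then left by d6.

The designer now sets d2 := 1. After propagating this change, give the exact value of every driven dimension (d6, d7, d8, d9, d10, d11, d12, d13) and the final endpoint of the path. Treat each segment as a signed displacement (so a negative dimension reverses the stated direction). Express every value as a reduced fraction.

Apply edit: d2 := 1
  d6 = 10 + d1/3 - d4 = 9
  d7 = d5*3 + d2/2 + d3 = 55/4
  d8 = d1*3 = 45/2
  d9 = d1/4 + d8 - d5/2 = 23
  d10 = d1/2 + d8 = 105/4
  d11 = d2 - d6 = -8
  d12 = 4 + d1 + 6 = 35/2
  d13 = d5*2 - d1*2 + d12 = 8
Walk from origin (0, 0):
  seg 1: down by d9 = 23 → (0, -23)
  seg 2: right by d7 = 55/4 → (55/4, -23)
  seg 3: right by d11 = -8 → (23/4, -23)
  seg 4: down by d1 = 15/2 → (23/4, -61/2)
  seg 5: right by d8 = 45/2 → (113/4, -61/2)
  seg 6: down by d10 = 105/4 → (113/4, -227/4)
  seg 7: left by d6 = 9 → (77/4, -227/4)

d6 = 9
d7 = 55/4
d8 = 45/2
d9 = 23
d10 = 105/4
d11 = -8
d12 = 35/2
d13 = 8
endpoint = (77/4, -227/4)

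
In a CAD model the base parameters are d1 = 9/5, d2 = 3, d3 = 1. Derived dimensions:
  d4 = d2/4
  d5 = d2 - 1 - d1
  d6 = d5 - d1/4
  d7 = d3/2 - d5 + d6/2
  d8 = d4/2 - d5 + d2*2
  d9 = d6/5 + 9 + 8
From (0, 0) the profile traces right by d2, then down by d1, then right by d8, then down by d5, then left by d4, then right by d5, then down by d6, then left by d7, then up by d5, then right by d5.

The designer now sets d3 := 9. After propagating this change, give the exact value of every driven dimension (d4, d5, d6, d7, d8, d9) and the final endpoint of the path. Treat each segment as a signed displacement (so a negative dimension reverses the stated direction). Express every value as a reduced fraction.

Apply edit: d3 := 9
  d4 = d2/4 = 3/4
  d5 = d2 - 1 - d1 = 1/5
  d6 = d5 - d1/4 = -1/4
  d7 = d3/2 - d5 + d6/2 = 167/40
  d8 = d4/2 - d5 + d2*2 = 247/40
  d9 = d6/5 + 9 + 8 = 339/20
Walk from origin (0, 0):
  seg 1: right by d2 = 3 → (3, 0)
  seg 2: down by d1 = 9/5 → (3, -9/5)
  seg 3: right by d8 = 247/40 → (367/40, -9/5)
  seg 4: down by d5 = 1/5 → (367/40, -2)
  seg 5: left by d4 = 3/4 → (337/40, -2)
  seg 6: right by d5 = 1/5 → (69/8, -2)
  seg 7: down by d6 = -1/4 → (69/8, -7/4)
  seg 8: left by d7 = 167/40 → (89/20, -7/4)
  seg 9: up by d5 = 1/5 → (89/20, -31/20)
  seg 10: right by d5 = 1/5 → (93/20, -31/20)

d4 = 3/4
d5 = 1/5
d6 = -1/4
d7 = 167/40
d8 = 247/40
d9 = 339/20
endpoint = (93/20, -31/20)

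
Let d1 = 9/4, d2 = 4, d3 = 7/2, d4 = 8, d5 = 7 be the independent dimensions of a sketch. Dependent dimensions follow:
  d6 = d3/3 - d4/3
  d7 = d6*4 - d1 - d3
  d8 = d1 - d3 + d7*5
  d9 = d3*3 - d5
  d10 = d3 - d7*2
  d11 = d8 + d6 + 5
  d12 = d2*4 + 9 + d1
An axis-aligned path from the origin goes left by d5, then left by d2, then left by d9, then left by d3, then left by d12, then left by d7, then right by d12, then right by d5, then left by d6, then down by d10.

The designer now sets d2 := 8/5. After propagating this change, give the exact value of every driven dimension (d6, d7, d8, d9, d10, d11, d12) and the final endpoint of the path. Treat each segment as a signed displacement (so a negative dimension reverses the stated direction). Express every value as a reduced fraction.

d6 = -3/2
d7 = -47/4
d8 = -60
d9 = 7/2
d10 = 27
d11 = -113/2
d12 = 353/20
endpoint = (93/20, -27)

Apply edit: d2 := 8/5
  d6 = d3/3 - d4/3 = -3/2
  d7 = d6*4 - d1 - d3 = -47/4
  d8 = d1 - d3 + d7*5 = -60
  d9 = d3*3 - d5 = 7/2
  d10 = d3 - d7*2 = 27
  d11 = d8 + d6 + 5 = -113/2
  d12 = d2*4 + 9 + d1 = 353/20
Walk from origin (0, 0):
  seg 1: left by d5 = 7 → (-7, 0)
  seg 2: left by d2 = 8/5 → (-43/5, 0)
  seg 3: left by d9 = 7/2 → (-121/10, 0)
  seg 4: left by d3 = 7/2 → (-78/5, 0)
  seg 5: left by d12 = 353/20 → (-133/4, 0)
  seg 6: left by d7 = -47/4 → (-43/2, 0)
  seg 7: right by d12 = 353/20 → (-77/20, 0)
  seg 8: right by d5 = 7 → (63/20, 0)
  seg 9: left by d6 = -3/2 → (93/20, 0)
  seg 10: down by d10 = 27 → (93/20, -27)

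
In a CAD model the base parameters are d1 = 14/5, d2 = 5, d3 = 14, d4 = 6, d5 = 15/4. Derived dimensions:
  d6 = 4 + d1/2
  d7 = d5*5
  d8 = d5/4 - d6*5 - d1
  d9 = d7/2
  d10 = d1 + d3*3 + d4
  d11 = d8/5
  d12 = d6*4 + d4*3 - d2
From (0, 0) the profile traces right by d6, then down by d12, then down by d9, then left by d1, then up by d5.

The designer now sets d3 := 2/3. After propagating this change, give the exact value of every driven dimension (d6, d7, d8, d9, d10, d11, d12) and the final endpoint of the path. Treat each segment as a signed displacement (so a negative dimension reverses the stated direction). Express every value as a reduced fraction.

Apply edit: d3 := 2/3
  d6 = 4 + d1/2 = 27/5
  d7 = d5*5 = 75/4
  d8 = d5/4 - d6*5 - d1 = -2309/80
  d9 = d7/2 = 75/8
  d10 = d1 + d3*3 + d4 = 54/5
  d11 = d8/5 = -2309/400
  d12 = d6*4 + d4*3 - d2 = 173/5
Walk from origin (0, 0):
  seg 1: right by d6 = 27/5 → (27/5, 0)
  seg 2: down by d12 = 173/5 → (27/5, -173/5)
  seg 3: down by d9 = 75/8 → (27/5, -1759/40)
  seg 4: left by d1 = 14/5 → (13/5, -1759/40)
  seg 5: up by d5 = 15/4 → (13/5, -1609/40)

d6 = 27/5
d7 = 75/4
d8 = -2309/80
d9 = 75/8
d10 = 54/5
d11 = -2309/400
d12 = 173/5
endpoint = (13/5, -1609/40)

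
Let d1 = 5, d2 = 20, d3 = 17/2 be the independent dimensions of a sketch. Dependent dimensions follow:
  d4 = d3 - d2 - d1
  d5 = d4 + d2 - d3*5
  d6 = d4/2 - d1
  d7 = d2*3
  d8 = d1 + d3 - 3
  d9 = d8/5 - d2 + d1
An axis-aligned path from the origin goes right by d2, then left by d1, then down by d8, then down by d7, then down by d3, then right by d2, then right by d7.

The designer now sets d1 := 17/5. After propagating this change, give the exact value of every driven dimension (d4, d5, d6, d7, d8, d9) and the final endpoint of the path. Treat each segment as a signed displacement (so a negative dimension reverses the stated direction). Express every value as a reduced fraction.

d4 = -149/10
d5 = -187/5
d6 = -217/20
d7 = 60
d8 = 89/10
d9 = -741/50
endpoint = (483/5, -387/5)

Apply edit: d1 := 17/5
  d4 = d3 - d2 - d1 = -149/10
  d5 = d4 + d2 - d3*5 = -187/5
  d6 = d4/2 - d1 = -217/20
  d7 = d2*3 = 60
  d8 = d1 + d3 - 3 = 89/10
  d9 = d8/5 - d2 + d1 = -741/50
Walk from origin (0, 0):
  seg 1: right by d2 = 20 → (20, 0)
  seg 2: left by d1 = 17/5 → (83/5, 0)
  seg 3: down by d8 = 89/10 → (83/5, -89/10)
  seg 4: down by d7 = 60 → (83/5, -689/10)
  seg 5: down by d3 = 17/2 → (83/5, -387/5)
  seg 6: right by d2 = 20 → (183/5, -387/5)
  seg 7: right by d7 = 60 → (483/5, -387/5)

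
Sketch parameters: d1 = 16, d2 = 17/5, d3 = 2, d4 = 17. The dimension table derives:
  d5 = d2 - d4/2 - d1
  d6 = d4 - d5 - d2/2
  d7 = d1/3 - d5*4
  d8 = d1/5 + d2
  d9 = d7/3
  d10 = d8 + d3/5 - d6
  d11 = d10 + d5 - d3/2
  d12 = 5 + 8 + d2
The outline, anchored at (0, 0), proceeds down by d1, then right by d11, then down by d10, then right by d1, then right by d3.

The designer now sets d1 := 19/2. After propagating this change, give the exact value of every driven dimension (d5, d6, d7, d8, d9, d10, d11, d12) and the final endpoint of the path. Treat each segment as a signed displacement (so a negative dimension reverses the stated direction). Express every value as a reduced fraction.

Apply edit: d1 := 19/2
  d5 = d2 - d4/2 - d1 = -73/5
  d6 = d4 - d5 - d2/2 = 299/10
  d7 = d1/3 - d5*4 = 1847/30
  d8 = d1/5 + d2 = 53/10
  d9 = d7/3 = 1847/90
  d10 = d8 + d3/5 - d6 = -121/5
  d11 = d10 + d5 - d3/2 = -199/5
  d12 = 5 + 8 + d2 = 82/5
Walk from origin (0, 0):
  seg 1: down by d1 = 19/2 → (0, -19/2)
  seg 2: right by d11 = -199/5 → (-199/5, -19/2)
  seg 3: down by d10 = -121/5 → (-199/5, 147/10)
  seg 4: right by d1 = 19/2 → (-303/10, 147/10)
  seg 5: right by d3 = 2 → (-283/10, 147/10)

d5 = -73/5
d6 = 299/10
d7 = 1847/30
d8 = 53/10
d9 = 1847/90
d10 = -121/5
d11 = -199/5
d12 = 82/5
endpoint = (-283/10, 147/10)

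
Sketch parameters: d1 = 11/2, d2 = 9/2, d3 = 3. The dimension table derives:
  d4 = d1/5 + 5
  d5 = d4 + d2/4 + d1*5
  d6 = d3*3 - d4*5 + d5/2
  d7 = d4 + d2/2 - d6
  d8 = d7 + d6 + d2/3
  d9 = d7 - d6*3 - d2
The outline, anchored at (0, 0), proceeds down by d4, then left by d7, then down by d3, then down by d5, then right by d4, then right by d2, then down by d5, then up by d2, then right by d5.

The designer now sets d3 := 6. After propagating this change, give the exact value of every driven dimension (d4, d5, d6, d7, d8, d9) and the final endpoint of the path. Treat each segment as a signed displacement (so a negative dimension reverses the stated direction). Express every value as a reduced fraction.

Apply edit: d3 := 6
  d4 = d1/5 + 5 = 61/10
  d5 = d4 + d2/4 + d1*5 = 1389/40
  d6 = d3*3 - d4*5 + d5/2 = 389/80
  d7 = d4 + d2/2 - d6 = 279/80
  d8 = d7 + d6 + d2/3 = 197/20
  d9 = d7 - d6*3 - d2 = -78/5
Walk from origin (0, 0):
  seg 1: down by d4 = 61/10 → (0, -61/10)
  seg 2: left by d7 = 279/80 → (-279/80, -61/10)
  seg 3: down by d3 = 6 → (-279/80, -121/10)
  seg 4: down by d5 = 1389/40 → (-279/80, -1873/40)
  seg 5: right by d4 = 61/10 → (209/80, -1873/40)
  seg 6: right by d2 = 9/2 → (569/80, -1873/40)
  seg 7: down by d5 = 1389/40 → (569/80, -1631/20)
  seg 8: up by d2 = 9/2 → (569/80, -1541/20)
  seg 9: right by d5 = 1389/40 → (3347/80, -1541/20)

d4 = 61/10
d5 = 1389/40
d6 = 389/80
d7 = 279/80
d8 = 197/20
d9 = -78/5
endpoint = (3347/80, -1541/20)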